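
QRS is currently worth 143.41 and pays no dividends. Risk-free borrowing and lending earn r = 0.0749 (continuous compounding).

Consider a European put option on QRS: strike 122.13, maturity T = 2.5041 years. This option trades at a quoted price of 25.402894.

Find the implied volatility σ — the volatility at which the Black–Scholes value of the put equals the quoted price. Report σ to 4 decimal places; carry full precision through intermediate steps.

At σ = 0.5861 the Black–Scholes value reproduces the quote:
σ√T = 0.5861·√2.5041 = 0.927465
d₁ = (ln(S/K) + (r+σ²/2)T) / (σ√T) = (ln(143.41/122.13) + (0.0749+0.5861²/2)·2.5041) / 0.927465 = (0.160622 + 0.617653) / 0.927465 = 0.839141
d₂ = d₁ − σ√T = 0.839141 − 0.927465 = -0.088324
e^{−rT} = 0.828982
N(−d₁) = 0.200695,  N(−d₂) = 0.535190
V = K·e^{−rT}·N(−d₂) − S·N(−d₁) = 54.184558 − 28.781664 = 25.402894 (equal to the quote); since ∂V/∂σ > 0 for all σ, the implied volatility is unique

sigma = 0.5861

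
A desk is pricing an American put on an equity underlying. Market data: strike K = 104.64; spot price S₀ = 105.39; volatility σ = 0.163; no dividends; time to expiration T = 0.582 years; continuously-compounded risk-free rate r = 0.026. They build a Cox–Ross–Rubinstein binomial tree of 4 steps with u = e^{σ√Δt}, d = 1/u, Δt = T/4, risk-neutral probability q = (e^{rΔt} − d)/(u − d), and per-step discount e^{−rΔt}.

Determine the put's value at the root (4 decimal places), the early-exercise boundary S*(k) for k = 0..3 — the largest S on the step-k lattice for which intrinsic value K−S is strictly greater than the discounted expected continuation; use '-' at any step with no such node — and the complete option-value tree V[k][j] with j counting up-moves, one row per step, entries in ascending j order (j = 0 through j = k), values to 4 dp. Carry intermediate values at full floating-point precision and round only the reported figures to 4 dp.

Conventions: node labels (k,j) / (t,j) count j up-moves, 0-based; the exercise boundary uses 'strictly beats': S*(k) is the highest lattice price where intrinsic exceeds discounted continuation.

price = 4.0451
boundary = - - 93.0667 99.0369
tree:
4.0451
6.9817 1.3085
11.5733 2.7077 0.0000
17.1835 5.6031 0.0000 0.0000
22.4556 11.5733 0.0000 0.0000 0.0000

params: Δt=0.14550 u=1.06415 d=0.93972 q=0.51492 e^(-rΔt)=0.99622
t_4 payoffs: 22.4556 11.5733 0.0000 0.0000 0.0000
t_3: node(3,0) S=87.4565 payoff=17.1835 vs cont=16.7884 → 17.1835 [stop]  node(3,1) S=99.0369 payoff=5.6031 vs cont=5.5927 → 5.6031 [stop]  node(3,2) S=112.1507 payoff=0.0000 vs cont=0.0000 → 0.0000 [wait]  node(3,3) S=127.0009 payoff=0.0000 vs cont=0.0000 → 0.0000 [wait]  ⇒ S*(3)=99.0369
t_2: node(2,0) S=93.0667 payoff=11.5733 vs cont=11.1782 → 11.5733 [stop]  node(2,1) S=105.3900 payoff=0.0000 vs cont=2.7077 → 2.7077 [wait]  node(2,2) S=119.3450 payoff=0.0000 vs cont=0.0000 → 0.0000 [wait]  ⇒ S*(2)=93.0667
t_1: node(1,0) S=99.0369 payoff=5.6031 vs cont=6.9817 → 6.9817 [wait]  node(1,1) S=112.1507 payoff=0.0000 vs cont=1.3085 → 1.3085 [wait]  ⇒ S*(1)=-
t_0: node(0,0) S=105.3900 payoff=0.0000 vs cont=4.0451 → 4.0451 [wait]  ⇒ S*(0)=-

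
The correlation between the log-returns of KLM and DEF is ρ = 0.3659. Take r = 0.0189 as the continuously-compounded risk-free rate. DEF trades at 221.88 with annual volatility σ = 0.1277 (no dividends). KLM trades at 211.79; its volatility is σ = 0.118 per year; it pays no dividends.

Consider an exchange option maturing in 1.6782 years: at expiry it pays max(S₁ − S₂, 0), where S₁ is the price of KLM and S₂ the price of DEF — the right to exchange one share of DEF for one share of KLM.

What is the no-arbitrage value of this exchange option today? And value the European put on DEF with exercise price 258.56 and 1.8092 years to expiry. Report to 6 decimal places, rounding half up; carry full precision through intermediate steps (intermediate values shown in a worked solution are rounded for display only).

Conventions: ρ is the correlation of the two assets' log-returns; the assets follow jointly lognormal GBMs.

exchange price = 10.980470
price(DEF put K=258.56) = 33.837048

σ_eff = √(σ₁² + σ₂² − 2ρσ₁σ₂) = √(0.118² + 0.1277² − 2·0.3659·0.118·0.1277) = 0.138579
d₁ = (ln(S₁/S₂) + (q₂ − q₁ + σ_eff²/2)T) / (σ_eff√T) = (ln(211.79/221.88) + (0.0 − 0.0 + 0.009602)·1.6782) / 0.179522 = -0.169490
d₂ = d₁ − σ_eff√T = -0.169490 − 0.179522 = -0.349013
N(d₁) = 0.432705,  N(d₂) = 0.363540
V = S₁·e^{−q₁T}·N(d₁) − S₂·e^{−q₂T}·N(d₂) = 91.642690 − 80.662220 = 10.980470
[vanilla: DEF put K=258.56]
σ√T = 0.1277·√1.8092 = 0.171765
d₁ = (ln(S/K) + (r+σ²/2)T) / (σ√T) = (ln(221.88/258.56) + (0.0189+0.1277²/2)·1.8092) / 0.171765 = (-0.152991 + 0.048945) / 0.171765 = -0.605745
d₂ = d₁ − σ√T = -0.605745 − 0.171765 = -0.777510
e^{−rT} = 0.966384
N(−d₁) = 0.727658,  N(−d₂) = 0.781571
price = K·e^{−rT}·N(−d₂) − S·N(−d₁) = 195.289774 − 161.452726 = 33.837048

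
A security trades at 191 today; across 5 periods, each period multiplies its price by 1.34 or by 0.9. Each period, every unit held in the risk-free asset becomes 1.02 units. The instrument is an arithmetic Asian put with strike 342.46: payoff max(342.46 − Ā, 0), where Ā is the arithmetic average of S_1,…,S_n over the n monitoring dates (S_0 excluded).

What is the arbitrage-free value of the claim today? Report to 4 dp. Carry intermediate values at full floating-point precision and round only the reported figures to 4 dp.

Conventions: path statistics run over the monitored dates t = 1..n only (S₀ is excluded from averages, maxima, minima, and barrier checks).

Risk-neutral up-probability p* = (R−d)/(u−d) = (1.02−0.9)/(1.34−0.9) = 0.2727; the claim prices as the p*-weighted sum of path payoffs discounted by R^5.
Enumerate all 2^5 = 32 price paths (U = up ×1.34, D = down ×0.9); each path with k up-moves has probability p*^k·(1−p*)^(5−k).
DDDDD: Ā=140.7895, payoff=201.6705, prob=0.203463
UDDDD: Ā=209.6200, payoff=132.8400, prob=0.076299
DUDDD: Ā=192.8120, payoff=149.6480, prob=0.076299
UUDDD: Ā=287.0756, payoff=55.3844, prob=0.028612
DDUDD: Ā=177.6848, payoff=164.7752, prob=0.076299
UDUDD: Ā=264.5529, payoff=77.9071, prob=0.028612
DUUDD: Ā=247.7449, payoff=94.7151, prob=0.028612
UUUDD: Ā=368.8646, payoff=0.0000, prob=0.010730
DDDUD: Ā=164.0703, payoff=178.3897, prob=0.076299
UDDUD: Ā=244.2824, payoff=98.1776, prob=0.028612
DUDUD: Ā=227.4744, payoff=114.9856, prob=0.028612
UUDUD: Ā=338.6842, payoff=3.7758, prob=0.010730
DDUUD: Ā=212.3472, payoff=130.1128, prob=0.028612
UDUUD: Ā=316.1615, payoff=26.2985, prob=0.010730
DUUUD: Ā=299.3535, payoff=43.1065, prob=0.010730
UUUUD: Ā=445.7040, payoff=0.0000, prob=0.004024
DDDDU: Ā=151.8173, payoff=190.6427, prob=0.076299
UDDDU: Ā=226.0390, payoff=116.4210, prob=0.028612
DUDDU: Ā=209.2310, payoff=133.2290, prob=0.028612
UUDDU: Ā=311.5218, payoff=30.9382, prob=0.010730
DDUDU: Ā=194.1038, payoff=148.3562, prob=0.028612
UDUDU: Ā=288.9991, payoff=53.4609, prob=0.010730
DUUDU: Ā=272.1911, payoff=70.2689, prob=0.010730
UUUDU: Ā=405.2622, payoff=0.0000, prob=0.004024
DDDUU: Ā=180.4894, payoff=161.9706, prob=0.028612
UDDUU: Ā=268.7286, payoff=73.7314, prob=0.010730
DUDUU: Ā=251.9206, payoff=90.5394, prob=0.010730
UUDUU: Ā=375.0818, payoff=0.0000, prob=0.004024
DDUUU: Ā=236.7934, payoff=105.6666, prob=0.010730
UDUUU: Ā=352.5591, payoff=0.0000, prob=0.004024
DUUUU: Ā=335.7511, payoff=6.7089, prob=0.004024
UUUUU: Ā=499.8960, payoff=0.0000, prob=0.001509
Price = Σ prob·payoff / R^5 = 141.050623 / 1.104081 = 127.7539

price = 127.7539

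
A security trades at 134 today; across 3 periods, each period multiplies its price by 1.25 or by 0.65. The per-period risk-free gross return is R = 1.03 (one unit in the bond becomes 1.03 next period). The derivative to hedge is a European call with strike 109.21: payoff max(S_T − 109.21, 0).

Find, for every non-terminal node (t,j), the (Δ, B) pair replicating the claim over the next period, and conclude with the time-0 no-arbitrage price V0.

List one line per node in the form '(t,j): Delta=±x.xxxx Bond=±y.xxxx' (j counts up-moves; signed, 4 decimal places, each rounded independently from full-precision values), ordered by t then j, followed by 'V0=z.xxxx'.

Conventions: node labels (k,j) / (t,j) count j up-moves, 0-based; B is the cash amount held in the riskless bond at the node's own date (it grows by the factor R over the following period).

Since d<R<u, set p* = (R−d)/(u−d) = 0.6333; price each node as the discounted p*-expectation of its children.
Expiry values: V(3,0)=0.0000, V(3,1)=0.0000, V(3,2)=26.8838, V(3,3)=152.5088
(2,0): S=56.6150. Δ = (V_up−V_dn)/(S_up−S_dn) = (0.0000−0.0000)/(70.7688−36.7998) = 0.0000. V = [p*·0.0000 + (1−p*)·0.0000]/1.03 = 0.0000. B = V − Δ·S = 0.0000.
(2,1): S=108.8750. Δ = (V_up−V_dn)/(S_up−S_dn) = (26.8838−0.0000)/(136.0938−70.7687) = 0.4115. V = [p*·26.8838 + (1−p*)·0.0000]/1.03 = 16.5305. B = V − Δ·S = -28.2758.
(2,2): S=209.3750. Δ = (V_up−V_dn)/(S_up−S_dn) = (152.5088−26.8838)/(261.7188−136.0938) = 1.0000. V = [p*·152.5088 + (1−p*)·26.8838]/1.03 = 103.3459. B = V − Δ·S = -106.0291.
(1,0): S=87.1000. Δ = (V_up−V_dn)/(S_up−S_dn) = (16.5305−0.0000)/(108.8750−56.6150) = 0.3163. V = [p*·16.5305 + (1−p*)·0.0000]/1.03 = 10.1644. B = V − Δ·S = -17.3864.
(1,1): S=167.5000. Δ = (V_up−V_dn)/(S_up−S_dn) = (103.3459−16.5305)/(209.3750−108.8750) = 0.8638. V = [p*·103.3459 + (1−p*)·16.5305]/1.03 = 69.4306. B = V − Δ·S = -75.2617.
(0,0): S=134.0000. Δ = (V_up−V_dn)/(S_up−S_dn) = (69.4306−10.1644)/(167.5000−87.1000) = 0.7371. V = [p*·69.4306 + (1−p*)·10.1644]/1.03 = 46.3104. B = V − Δ·S = -52.4668.
Sanity check at the root: Δ(0,0)·S0 + B(0,0) reproduces V0 = 46.3104.

(0,0): Delta=0.7371 Bond=-52.4668
(1,0): Delta=0.3163 Bond=-17.3864
(1,1): Delta=0.8638 Bond=-75.2617
(2,0): Delta=0.0000 Bond=0.0000
(2,1): Delta=0.4115 Bond=-28.2758
(2,2): Delta=1.0000 Bond=-106.0291
V0=46.3104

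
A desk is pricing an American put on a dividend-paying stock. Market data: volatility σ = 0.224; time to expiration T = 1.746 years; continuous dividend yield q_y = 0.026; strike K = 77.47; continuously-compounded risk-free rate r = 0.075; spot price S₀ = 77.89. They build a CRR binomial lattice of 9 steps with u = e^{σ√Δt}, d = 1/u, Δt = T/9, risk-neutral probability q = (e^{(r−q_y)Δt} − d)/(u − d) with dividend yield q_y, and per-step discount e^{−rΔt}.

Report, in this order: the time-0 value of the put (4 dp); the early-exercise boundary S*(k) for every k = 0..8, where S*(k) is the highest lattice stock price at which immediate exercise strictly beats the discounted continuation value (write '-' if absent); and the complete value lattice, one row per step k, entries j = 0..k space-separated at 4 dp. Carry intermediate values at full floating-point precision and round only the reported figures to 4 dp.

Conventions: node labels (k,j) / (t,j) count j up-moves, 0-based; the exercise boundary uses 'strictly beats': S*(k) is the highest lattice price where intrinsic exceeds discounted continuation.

Δt=0.19400, u=1.10369, d=0.90605, q=0.52368, disc=e^(-rΔt)=0.98556
k=9 terminal: V=max(K-S,0) → 45.4186 38.4269 29.9102 19.5355 6.8978 0.0000 0.0000 0.0000 0.0000 0.0000
k=8: j=0 S=35.3749 intr=42.0951 cont=41.1540 V=42.0951[EX]; j=1 S=43.0916 intr=34.3784 cont=33.4762 V=34.3784[EX]; j=2 S=52.4915 intr=24.9785 cont=24.1236 V=24.9785[EX]; j=3 S=63.9418 intr=13.5282 cont=12.7308 V=13.5282[EX]; j=4 S=77.8900 intr=0.0000 cont=3.2381 V=3.2381[hold]; j=5 S=94.8808 intr=0.0000 cont=0.0000 V=0.0000[hold]; j=6 S=115.5779 intr=0.0000 cont=0.0000 V=0.0000[hold]; j=7 S=140.7898 intr=0.0000 cont=0.0000 V=0.0000[hold]; j=8 S=171.5014 intr=0.0000 cont=0.0000 V=0.0000[hold]  S*(8)=63.9418
k=7: j=0 S=39.0431 intr=38.4269 cont=37.5043 V=38.4269[EX]; j=1 S=47.5598 intr=29.9102 cont=29.0304 V=29.9102[EX]; j=2 S=57.9345 intr=19.5355 cont=18.7080 V=19.5355[EX]; j=3 S=70.5722 intr=6.8978 cont=8.0219 V=8.0219[hold]; j=4 S=85.9666 intr=0.0000 cont=1.5201 V=1.5201[hold]; j=5 S=104.7192 intr=0.0000 cont=0.0000 V=0.0000[hold]; j=6 S=127.5625 intr=0.0000 cont=0.0000 V=0.0000[hold]; j=7 S=155.3887 intr=0.0000 cont=0.0000 V=0.0000[hold]  S*(7)=57.9345
k=6: j=0 S=43.0916 intr=34.3784 cont=33.4762 V=34.3784[EX]; j=1 S=52.4915 intr=24.9785 cont=24.1236 V=24.9785[EX]; j=2 S=63.9418 intr=13.5282 cont=13.3110 V=13.5282[EX]; j=3 S=77.8900 intr=0.0000 cont=4.5503 V=4.5503[hold]; j=4 S=94.8808 intr=0.0000 cont=0.7136 V=0.7136[hold]; j=5 S=115.5779 intr=0.0000 cont=0.0000 V=0.0000[hold]; j=6 S=140.7898 intr=0.0000 cont=0.0000 V=0.0000[hold]  S*(6)=63.9418
k=5: j=0 S=47.5598 intr=29.9102 cont=29.0304 V=29.9102[EX]; j=1 S=57.9345 intr=19.5355 cont=18.7080 V=19.5355[EX]; j=2 S=70.5722 intr=6.8978 cont=8.6991 V=8.6991[hold]; j=3 S=85.9666 intr=0.0000 cont=2.5044 V=2.5044[hold]; j=4 S=104.7192 intr=0.0000 cont=0.3350 V=0.3350[hold]; j=5 S=127.5625 intr=0.0000 cont=0.0000 V=0.0000[hold]  S*(5)=57.9345
k=4: j=0 S=52.4915 intr=24.9785 cont=24.1236 V=24.9785[EX]; j=1 S=63.9418 intr=13.5282 cont=13.6605 V=13.6605[hold]; j=2 S=77.8900 intr=0.0000 cont=5.3763 V=5.3763[hold]; j=3 S=94.8808 intr=0.0000 cont=1.3486 V=1.3486[hold]; j=4 S=115.5779 intr=0.0000 cont=0.1573 V=0.1573[hold]  S*(4)=52.4915
k=3: j=0 S=57.9345 intr=19.5355 cont=18.7763 V=19.5355[EX]; j=1 S=70.5722 intr=6.8978 cont=9.1876 V=9.1876[hold]; j=2 S=85.9666 intr=0.0000 cont=3.2199 V=3.2199[hold]; j=3 S=104.7192 intr=0.0000 cont=0.7142 V=0.7142[hold]  S*(3)=57.9345
k=2: j=0 S=63.9418 intr=13.5282 cont=13.9126 V=13.9126[hold]; j=1 S=77.8900 intr=0.0000 cont=5.9748 V=5.9748[hold]; j=2 S=94.8808 intr=0.0000 cont=1.8801 V=1.8801[hold]  S*(2)=-
k=1: j=0 S=70.5722 intr=6.8978 cont=9.6148 V=9.6148[hold]; j=1 S=85.9666 intr=0.0000 cont=3.7752 V=3.7752[hold]  S*(1)=-
k=0: j=0 S=77.8900 intr=0.0000 cont=6.4620 V=6.4620[hold]  S*(0)=-

price = 6.4620
boundary = - - - 57.9345 52.4915 57.9345 63.9418 57.9345 63.9418
tree:
6.4620
9.6148 3.7752
13.9126 5.9748 1.8801
19.5355 9.1876 3.2199 0.7142
24.9785 13.6605 5.3763 1.3486 0.1573
29.9102 19.5355 8.6991 2.5044 0.3350 0.0000
34.3784 24.9785 13.5282 4.5503 0.7136 0.0000 0.0000
38.4269 29.9102 19.5355 8.0219 1.5201 0.0000 0.0000 0.0000
42.0951 34.3784 24.9785 13.5282 3.2381 0.0000 0.0000 0.0000 0.0000
45.4186 38.4269 29.9102 19.5355 6.8978 0.0000 0.0000 0.0000 0.0000 0.0000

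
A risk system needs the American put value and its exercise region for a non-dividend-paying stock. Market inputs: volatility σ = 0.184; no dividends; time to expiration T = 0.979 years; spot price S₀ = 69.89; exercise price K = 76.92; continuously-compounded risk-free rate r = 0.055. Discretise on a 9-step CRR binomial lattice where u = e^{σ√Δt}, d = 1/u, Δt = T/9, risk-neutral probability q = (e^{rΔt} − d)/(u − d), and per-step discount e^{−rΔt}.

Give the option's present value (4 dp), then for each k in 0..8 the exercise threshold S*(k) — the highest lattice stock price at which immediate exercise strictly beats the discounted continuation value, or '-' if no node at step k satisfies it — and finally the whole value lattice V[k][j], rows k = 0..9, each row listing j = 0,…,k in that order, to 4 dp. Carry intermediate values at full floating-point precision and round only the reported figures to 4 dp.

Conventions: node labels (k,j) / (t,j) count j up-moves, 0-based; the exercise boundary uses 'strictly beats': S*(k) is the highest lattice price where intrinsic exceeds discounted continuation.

price = 7.9400
boundary = - 65.7748 61.9019 65.7748 61.9019 65.7748 61.9019 65.7748 69.8900
tree:
7.9400
11.1452 5.2349
15.0181 7.7637 3.0891
18.6630 11.1452 4.9029 1.5425
22.0932 15.0181 7.5345 2.6637 0.5823
25.3215 18.6630 11.1452 4.4713 1.1178 0.1221
28.3597 22.0932 15.0181 7.2354 2.1118 0.2637 0.0000
31.2190 25.3215 18.6630 11.1452 3.9081 0.5696 0.0000 0.0000
33.9099 28.3597 22.0932 15.0181 7.0300 1.2303 0.0000 0.0000 0.0000
36.4424 31.2190 25.3215 18.6630 11.1452 2.6573 0.0000 0.0000 0.0000 0.0000

Δt=0.10878, u=1.06257, d=0.94112, q=0.53424, disc=e^(-rΔt)=0.99404
k=9 terminal: V=max(K-S,0) → 36.4424 31.2190 25.3215 18.6630 11.1452 2.6573 0.0000 0.0000 0.0000 0.0000
k=8: j=0 S=43.0101 intr=33.9099 cont=33.4511 V=33.9099[EX]; j=1 S=48.5603 intr=28.3597 cont=27.9008 V=28.3597[EX]; j=2 S=54.8268 intr=22.0932 cont=21.6344 V=22.0932[EX]; j=3 S=61.9019 intr=15.0181 cont=14.5593 V=15.0181[EX]; j=4 S=69.8900 intr=7.0300 cont=6.5712 V=7.0300[EX]; j=5 S=78.9089 intr=0.0000 cont=1.2303 V=1.2303[hold]; j=6 S=89.0917 intr=0.0000 cont=0.0000 V=0.0000[hold]; j=7 S=100.5885 intr=0.0000 cont=0.0000 V=0.0000[hold]; j=8 S=113.5689 intr=0.0000 cont=0.0000 V=0.0000[hold]  S*(8)=69.8900
k=7: j=0 S=45.7010 intr=31.2190 cont=30.7601 V=31.2190[EX]; j=1 S=51.5985 intr=25.3215 cont=24.8627 V=25.3215[EX]; j=2 S=58.2570 intr=18.6630 cont=18.2041 V=18.6630[EX]; j=3 S=65.7748 intr=11.1452 cont=10.6864 V=11.1452[EX]; j=4 S=74.2627 intr=2.6573 cont=3.9081 V=3.9081[hold]; j=5 S=83.8459 intr=0.0000 cont=0.5696 V=0.5696[hold]; j=6 S=94.6657 intr=0.0000 cont=0.0000 V=0.0000[hold]; j=7 S=106.8818 intr=0.0000 cont=0.0000 V=0.0000[hold]  S*(7)=65.7748
k=6: j=0 S=48.5603 intr=28.3597 cont=27.9008 V=28.3597[EX]; j=1 S=54.8268 intr=22.0932 cont=21.6344 V=22.0932[EX]; j=2 S=61.9019 intr=15.0181 cont=14.5593 V=15.0181[EX]; j=3 S=69.8900 intr=7.0300 cont=7.2354 V=7.2354[hold]; j=4 S=78.9089 intr=0.0000 cont=2.1118 V=2.1118[hold]; j=5 S=89.0917 intr=0.0000 cont=0.2637 V=0.2637[hold]; j=6 S=100.5885 intr=0.0000 cont=0.0000 V=0.0000[hold]  S*(6)=61.9019
k=5: j=0 S=51.5985 intr=25.3215 cont=24.8627 V=25.3215[EX]; j=1 S=58.2570 intr=18.6630 cont=18.2041 V=18.6630[EX]; j=2 S=65.7748 intr=11.1452 cont=10.7955 V=11.1452[EX]; j=3 S=74.2627 intr=2.6573 cont=4.4713 V=4.4713[hold]; j=4 S=83.8459 intr=0.0000 cont=1.1178 V=1.1178[hold]; j=5 S=94.6657 intr=0.0000 cont=0.1221 V=0.1221[hold]  S*(5)=65.7748
k=4: j=0 S=54.8268 intr=22.0932 cont=21.6344 V=22.0932[EX]; j=1 S=61.9019 intr=15.0181 cont=14.5593 V=15.0181[EX]; j=2 S=69.8900 intr=7.0300 cont=7.5345 V=7.5345[hold]; j=3 S=78.9089 intr=0.0000 cont=2.6637 V=2.6637[hold]; j=4 S=89.0917 intr=0.0000 cont=0.5823 V=0.5823[hold]  S*(4)=61.9019
k=3: j=0 S=58.2570 intr=18.6630 cont=18.2041 V=18.6630[EX]; j=1 S=65.7748 intr=11.1452 cont=10.9543 V=11.1452[EX]; j=2 S=74.2627 intr=2.6573 cont=4.9029 V=4.9029[hold]; j=3 S=83.8459 intr=0.0000 cont=1.5425 V=1.5425[hold]  S*(3)=65.7748
k=2: j=0 S=61.9019 intr=15.0181 cont=14.5593 V=15.0181[EX]; j=1 S=69.8900 intr=7.0300 cont=7.7637 V=7.7637[hold]; j=2 S=78.9089 intr=0.0000 cont=3.0891 V=3.0891[hold]  S*(2)=61.9019
k=1: j=0 S=65.7748 intr=11.1452 cont=11.0760 V=11.1452[EX]; j=1 S=74.2627 intr=2.6573 cont=5.2349 V=5.2349[hold]  S*(1)=65.7748
k=0: j=0 S=69.8900 intr=7.0300 cont=7.9400 V=7.9400[hold]  S*(0)=-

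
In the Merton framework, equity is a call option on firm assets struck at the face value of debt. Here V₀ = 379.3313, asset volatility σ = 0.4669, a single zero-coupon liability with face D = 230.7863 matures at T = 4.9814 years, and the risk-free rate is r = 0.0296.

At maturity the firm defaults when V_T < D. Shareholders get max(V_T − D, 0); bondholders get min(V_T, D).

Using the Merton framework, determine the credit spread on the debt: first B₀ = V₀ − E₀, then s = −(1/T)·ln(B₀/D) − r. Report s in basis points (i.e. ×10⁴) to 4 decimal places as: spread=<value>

spread=495.7350

Work the structural quantities from V₀ = 379.3313 against face 230.7863:
d₁ = [ln(V₀/D) + (r + σ²/2)T] / (σ√T)
   = [ln(379.3313/230.7863) + (0.0296 + 0.5·0.4669²)·4.9814] / (0.4669·√4.9814)
   = [0.496918 + 0.690411] / 1.042076 = 1.139388
d₂ = d₁ − σ√T = 1.139388 − 1.042076 = 0.097311
N(d₁) = 0.872729,  N(d₂) = 0.538760,  e^(−rT) = 0.862906
E₀ = V₀·N(d₁) − D·e^(−rT)·N(d₂)
   = 379.3313·0.872729 − 230.7863·0.862906·0.538760 = 223.761064
B₀ = V₀ − E₀ = 379.3313 − 223.761064 = 155.570236
spread = −(1/T)·ln(B₀/D) − r = −(1/4.9814)·ln(155.570236/230.7863) − 0.0296 = 0.04957350
in basis points: 0.04957350 × 10⁴ = 495.7350 bp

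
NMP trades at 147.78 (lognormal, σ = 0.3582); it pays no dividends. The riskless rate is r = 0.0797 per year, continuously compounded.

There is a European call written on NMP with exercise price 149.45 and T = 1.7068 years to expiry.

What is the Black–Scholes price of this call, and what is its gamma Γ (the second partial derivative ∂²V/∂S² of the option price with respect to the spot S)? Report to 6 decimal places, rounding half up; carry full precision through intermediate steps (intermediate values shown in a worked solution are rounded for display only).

price = 35.296663
Γ = 0.005089

σ√T = 0.3582·√1.7068 = 0.467969
d₁ = (ln(S/K) + (r+σ²/2)T) / (σ√T) = (ln(147.78/149.45) + (0.0797+0.3582²/2)·1.7068) / 0.467969 = (-0.011237 + 0.245529) / 0.467969 = 0.500658
d₂ = d₁ − σ√T = 0.500658 − 0.467969 = 0.032689
e^{−rT} = 0.872815
N(d₁) = 0.691694,  N(d₂) = 0.513039
Call price V = S·N(d₁) − K·e^{−rT}·N(d₂) = 102.218532 − 66.921869 = 35.296663
φ(d₁) = (1/√(2π))·e^{−d₁²/2} = 0.351950
Γ = φ(d₁) / (S·σ·√T) = 0.005089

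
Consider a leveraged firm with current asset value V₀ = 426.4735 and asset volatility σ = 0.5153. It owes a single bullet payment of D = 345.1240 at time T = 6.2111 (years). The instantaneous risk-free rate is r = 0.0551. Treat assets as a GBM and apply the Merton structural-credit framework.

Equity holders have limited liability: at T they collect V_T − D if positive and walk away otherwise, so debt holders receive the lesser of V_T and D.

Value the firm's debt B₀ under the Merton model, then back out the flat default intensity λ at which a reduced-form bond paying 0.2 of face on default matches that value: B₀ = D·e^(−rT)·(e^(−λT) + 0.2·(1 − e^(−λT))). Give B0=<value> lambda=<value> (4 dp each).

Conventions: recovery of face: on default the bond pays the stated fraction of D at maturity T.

B0=162.4523 lambda=0.0881

Work the structural quantities from V₀ = 426.4735 against face 345.1240:
d₁ = [ln(V₀/D) + (r + σ²/2)T] / (σ√T)
   = [ln(426.4735/345.1240) + (0.0551 + 0.5·0.5153²)·6.2111] / (0.5153·√6.2111)
   = [0.211646 + 1.166861] / 1.284235 = 1.073408
d₂ = d₁ − σ√T = 1.073408 − 1.284235 = -0.210827
N(d₁) = 0.858456,  N(d₂) = 0.416511,  e^(−rT) = 0.710184
E₀ = V₀·N(d₁) − D·e^(−rT)·N(d₂)
   = 426.4735·0.858456 − 345.1240·0.710184·0.416511 = 264.021208
B₀ = V₀ − E₀ = 426.4735 − 264.021208 = 162.452292
e^(−λT) = (B₀·e^(rT)/D − 0.2)/(1 − 0.2) = (162.4523·1.408086/345.1240 − 0.2)/0.8 = 0.57849524
λ = −ln(0.57849524)/6.2111 = 0.088120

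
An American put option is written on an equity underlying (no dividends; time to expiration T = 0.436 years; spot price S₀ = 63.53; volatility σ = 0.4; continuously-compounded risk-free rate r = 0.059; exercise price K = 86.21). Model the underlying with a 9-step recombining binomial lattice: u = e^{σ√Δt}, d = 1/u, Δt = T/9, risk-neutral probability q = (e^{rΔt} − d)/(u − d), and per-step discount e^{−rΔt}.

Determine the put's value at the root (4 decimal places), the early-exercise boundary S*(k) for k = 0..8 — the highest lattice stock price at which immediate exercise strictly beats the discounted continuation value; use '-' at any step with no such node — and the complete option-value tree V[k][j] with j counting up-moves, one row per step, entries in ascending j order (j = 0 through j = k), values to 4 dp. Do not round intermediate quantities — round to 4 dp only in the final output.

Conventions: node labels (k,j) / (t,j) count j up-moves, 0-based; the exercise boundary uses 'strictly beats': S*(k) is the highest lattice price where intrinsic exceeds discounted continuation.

price = 22.9727
boundary = - 58.1759 53.2731 58.1759 63.5300 58.1759 63.5300 69.3768 75.7617
tree:
22.9727
28.0341 17.9264
32.9369 22.7740 13.0697
37.4266 28.0341 17.5232 8.5880
41.5378 32.9369 22.6800 12.3478 4.7902
45.3026 37.4266 28.0341 17.1113 7.5447 1.9993
48.7501 41.5378 32.9369 22.6800 11.5119 3.5287 0.4458
51.9071 45.3026 37.4266 28.0341 16.8332 6.1331 0.8840 0.0000
54.7980 48.7501 41.5378 32.9369 22.6800 10.4483 1.7529 0.0000 0.0000
57.4453 51.9071 45.3026 37.4266 28.0341 16.8332 3.4758 0.0000 0.0000 0.0000

params: Δt=0.04844 u=1.09203 d=0.91572 q=0.49424 e^(-rΔt)=0.99715
t_9 payoffs: 57.4453 51.9071 45.3026 37.4266 28.0341 16.8332 3.4758 0.0000 0.0000 0.0000
t_8: node(8,0) S=31.4120 payoff=54.7980 vs cont=54.5520 → 54.7980 [stop]  node(8,1) S=37.4599 payoff=48.7501 vs cont=48.5041 → 48.7501 [stop]  node(8,2) S=44.6722 payoff=41.5378 vs cont=41.2918 → 41.5378 [stop]  node(8,3) S=53.2731 payoff=32.9369 vs cont=32.6908 → 32.9369 [stop]  node(8,4) S=63.5300 payoff=22.6800 vs cont=22.4339 → 22.6800 [stop]  node(8,5) S=75.7617 payoff=10.4483 vs cont=10.2022 → 10.4483 [stop]  node(8,6) S=90.3484 payoff=0.0000 vs cont=1.7529 → 1.7529 [wait]  node(8,7) S=107.7436 payoff=0.0000 vs cont=0.0000 → 0.0000 [wait]  node(8,8) S=128.4880 payoff=0.0000 vs cont=0.0000 → 0.0000 [wait]  ⇒ S*(8)=75.7617
t_7: node(7,0) S=34.3029 payoff=51.9071 vs cont=51.6611 → 51.9071 [stop]  node(7,1) S=40.9074 payoff=45.3026 vs cont=45.0566 → 45.3026 [stop]  node(7,2) S=48.7834 payoff=37.4266 vs cont=37.1805 → 37.4266 [stop]  node(7,3) S=58.1759 payoff=28.0341 vs cont=27.7880 → 28.0341 [stop]  node(7,4) S=69.3768 payoff=16.8332 vs cont=16.5871 → 16.8332 [stop]  node(7,5) S=82.7342 payoff=3.4758 vs cont=6.1331 → 6.1331 [wait]  node(7,6) S=98.6634 payoff=0.0000 vs cont=0.8840 → 0.8840 [wait]  node(7,7) S=117.6595 payoff=0.0000 vs cont=0.0000 → 0.0000 [wait]  ⇒ S*(7)=69.3768
t_6: node(6,0) S=37.4599 payoff=48.7501 vs cont=48.5041 → 48.7501 [stop]  node(6,1) S=44.6722 payoff=41.5378 vs cont=41.2918 → 41.5378 [stop]  node(6,2) S=53.2731 payoff=32.9369 vs cont=32.6908 → 32.9369 [stop]  node(6,3) S=63.5300 payoff=22.6800 vs cont=22.4339 → 22.6800 [stop]  node(6,4) S=75.7617 payoff=10.4483 vs cont=11.5119 → 11.5119 [wait]  node(6,5) S=90.3484 payoff=0.0000 vs cont=3.5287 → 3.5287 [wait]  node(6,6) S=107.7436 payoff=0.0000 vs cont=0.4458 → 0.4458 [wait]  ⇒ S*(6)=63.5300
t_5: node(5,0) S=40.9074 payoff=45.3026 vs cont=45.0566 → 45.3026 [stop]  node(5,1) S=48.7834 payoff=37.4266 vs cont=37.1805 → 37.4266 [stop]  node(5,2) S=58.1759 payoff=28.0341 vs cont=27.7880 → 28.0341 [stop]  node(5,3) S=69.3768 payoff=16.8332 vs cont=17.1113 → 17.1113 [wait]  node(5,4) S=82.7342 payoff=3.4758 vs cont=7.5447 → 7.5447 [wait]  node(5,5) S=98.6634 payoff=0.0000 vs cont=1.9993 → 1.9993 [wait]  ⇒ S*(5)=58.1759
t_4: node(4,0) S=44.6722 payoff=41.5378 vs cont=41.2918 → 41.5378 [stop]  node(4,1) S=53.2731 payoff=32.9369 vs cont=32.6908 → 32.9369 [stop]  node(4,2) S=63.5300 payoff=22.6800 vs cont=22.5710 → 22.6800 [stop]  node(4,3) S=75.7617 payoff=10.4483 vs cont=12.3478 → 12.3478 [wait]  node(4,4) S=90.3484 payoff=0.0000 vs cont=4.7902 → 4.7902 [wait]  ⇒ S*(4)=63.5300
t_3: node(3,0) S=48.7834 payoff=37.4266 vs cont=37.1805 → 37.4266 [stop]  node(3,1) S=58.1759 payoff=28.0341 vs cont=27.7880 → 28.0341 [stop]  node(3,2) S=69.3768 payoff=16.8332 vs cont=17.5232 → 17.5232 [wait]  node(3,3) S=82.7342 payoff=3.4758 vs cont=8.5880 → 8.5880 [wait]  ⇒ S*(3)=58.1759
t_2: node(2,0) S=53.2731 payoff=32.9369 vs cont=32.6908 → 32.9369 [stop]  node(2,1) S=63.5300 payoff=22.6800 vs cont=22.7740 → 22.7740 [wait]  node(2,2) S=75.7617 payoff=10.4483 vs cont=13.0697 → 13.0697 [wait]  ⇒ S*(2)=53.2731
t_1: node(1,0) S=58.1759 payoff=28.0341 vs cont=27.8343 → 28.0341 [stop]  node(1,1) S=69.3768 payoff=16.8332 vs cont=17.9264 → 17.9264 [wait]  ⇒ S*(1)=58.1759
t_0: node(0,0) S=63.5300 payoff=22.6800 vs cont=22.9727 → 22.9727 [wait]  ⇒ S*(0)=-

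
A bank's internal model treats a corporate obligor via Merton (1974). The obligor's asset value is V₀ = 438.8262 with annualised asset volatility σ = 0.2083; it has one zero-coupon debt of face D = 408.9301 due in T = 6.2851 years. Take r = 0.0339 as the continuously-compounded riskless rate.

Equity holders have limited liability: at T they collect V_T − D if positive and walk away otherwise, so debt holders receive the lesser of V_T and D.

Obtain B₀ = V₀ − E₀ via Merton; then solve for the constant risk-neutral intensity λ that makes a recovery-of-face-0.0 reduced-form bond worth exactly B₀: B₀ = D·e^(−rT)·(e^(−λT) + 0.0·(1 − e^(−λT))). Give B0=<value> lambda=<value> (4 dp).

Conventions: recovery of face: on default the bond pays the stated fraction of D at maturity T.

B0=294.3525 lambda=0.0184

With assets at 438.8262 and a single debt payment of 408.9301 at 6.2851 years:
d₁ = [ln(V₀/D) + (r + σ²/2)T] / (σ√T)
   = [ln(438.8262/408.9301) + (0.0339 + 0.5·0.2083²)·6.2851] / (0.2083·√6.2851)
   = [0.070559 + 0.349417] / 0.522210 = 0.804228
d₂ = d₁ − σ√T = 0.804228 − 0.522210 = 0.282017
N(d₁) = 0.789367,  N(d₂) = 0.611035,  e^(−rT) = 0.808104
E₀ = V₀·N(d₁) − D·e^(−rT)·N(d₂)
   = 438.8262·0.789367 − 408.9301·0.808104·0.611035 = 144.473693
B₀ = V₀ − E₀ = 438.8262 − 144.473693 = 294.352507
e^(−λT) = (B₀·e^(rT)/D − 0)/(1 − 0) = (294.3525·1.237465/408.9301 − 0)/1 = 0.89074123
λ = −ln(0.89074123)/6.2851 = 0.018409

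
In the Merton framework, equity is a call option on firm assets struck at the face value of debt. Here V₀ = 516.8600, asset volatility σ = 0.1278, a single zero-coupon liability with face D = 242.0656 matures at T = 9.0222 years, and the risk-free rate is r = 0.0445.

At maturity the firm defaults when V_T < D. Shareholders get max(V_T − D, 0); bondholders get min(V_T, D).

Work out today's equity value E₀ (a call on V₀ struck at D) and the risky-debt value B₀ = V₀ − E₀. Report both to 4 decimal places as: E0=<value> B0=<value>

E0=354.8785 B0=161.9815

Work the structural quantities from V₀ = 516.8600 against face 242.0656:
d₁ = [ln(V₀/D) + (r + σ²/2)T] / (σ√T)
   = [ln(516.8600/242.0656) + (0.0445 + 0.5·0.1278²)·9.0222] / (0.1278·√9.0222)
   = [0.758563 + 0.475167] / 0.383873 = 3.213906
d₂ = d₁ − σ√T = 3.213906 − 0.383873 = 2.830033
N(d₁) = 0.999345,  N(d₂) = 0.997673,  e^(−rT) = 0.669323
E₀ = V₀·N(d₁) − D·e^(−rT)·N(d₂)
   = 516.8600·0.999345 − 242.0656·0.669323·0.997673 = 354.878477
B₀ = V₀ − E₀ = 516.8600 − 354.878477 = 161.981523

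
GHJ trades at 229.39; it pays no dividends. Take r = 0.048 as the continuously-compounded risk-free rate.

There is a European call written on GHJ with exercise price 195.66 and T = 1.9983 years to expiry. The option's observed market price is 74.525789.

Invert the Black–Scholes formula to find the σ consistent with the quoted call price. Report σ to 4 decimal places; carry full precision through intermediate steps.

At σ = 0.3900 the Black–Scholes value reproduces the quote:
σ√T = 0.39·√1.9983 = 0.551309
d₁ = (ln(S/K) + (r+σ²/2)T) / (σ√T) = (ln(229.39/195.66) + (0.048+0.39²/2)·1.9983) / 0.551309 = (0.159045 + 0.247889) / 0.551309 = 0.738124
d₂ = d₁ − σ√T = 0.738124 − 0.551309 = 0.186815
e^{−rT} = 0.908538
N(d₁) = 0.769780,  N(d₂) = 0.574097
V = S·N(d₁) − K·e^{−rT}·N(d₂) = 176.579936 − 102.054147 = 74.525789 (the observed quote) — the price is monotone increasing in volatility, hence this σ is the only solution

sigma = 0.3900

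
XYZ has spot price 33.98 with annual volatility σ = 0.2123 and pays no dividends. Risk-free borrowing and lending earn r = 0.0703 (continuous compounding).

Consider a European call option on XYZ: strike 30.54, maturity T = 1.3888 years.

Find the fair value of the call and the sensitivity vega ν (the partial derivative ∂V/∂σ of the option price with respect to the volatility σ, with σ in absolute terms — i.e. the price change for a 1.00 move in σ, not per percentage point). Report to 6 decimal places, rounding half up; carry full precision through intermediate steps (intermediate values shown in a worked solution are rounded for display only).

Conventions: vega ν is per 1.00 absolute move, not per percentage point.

σ√T = 0.2123·√1.3888 = 0.250190
d₁ = (ln(S/K) + (r+σ²/2)T) / (σ√T) = (ln(33.98/30.54) + (0.0703+0.2123²/2)·1.3888) / 0.250190 = (0.106735 + 0.128930) / 0.250190 = 0.941944
d₂ = d₁ − σ√T = 0.941944 − 0.250190 = 0.691754
e^{−rT} = 0.906982
N(d₁) = 0.826889,  N(d₂) = 0.755454
Call price V = S·N(d₁) − K·e^{−rT}·N(d₂) = 28.097701 − 20.925499 = 7.172202
φ(d₁) = (1/√(2π))·e^{−d₁²/2} = 0.256003
ν = S·φ(d₁)·√T = 10.251502

price = 7.172202
ν = 10.251502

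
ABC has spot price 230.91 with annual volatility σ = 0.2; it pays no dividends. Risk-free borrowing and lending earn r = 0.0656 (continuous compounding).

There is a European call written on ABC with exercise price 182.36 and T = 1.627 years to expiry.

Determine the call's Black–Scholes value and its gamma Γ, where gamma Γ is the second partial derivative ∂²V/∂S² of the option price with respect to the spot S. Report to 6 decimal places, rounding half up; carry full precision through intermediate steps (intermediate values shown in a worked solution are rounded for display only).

price = 69.056882
Γ = 0.002295

σ√T = 0.2·√1.627 = 0.255108
d₁ = (ln(S/K) + (r+σ²/2)T) / (σ√T) = (ln(230.91/182.36) + (0.0656+0.2²/2)·1.627) / 0.255108 = (0.236045 + 0.139271) / 0.255108 = 1.471207
d₂ = d₁ − σ√T = 1.471207 − 0.255108 = 1.216099
e^{−rT} = 0.898767
N(d₁) = 0.929382,  N(d₂) = 0.888026
Call price V = S·N(d₁) − K·e^{−rT}·N(d₂) = 214.603703 − 145.546821 = 69.056882
φ(d₁) = (1/√(2π))·e^{−d₁²/2} = 0.135178
Γ = φ(d₁) / (S·σ·√T) = 0.002295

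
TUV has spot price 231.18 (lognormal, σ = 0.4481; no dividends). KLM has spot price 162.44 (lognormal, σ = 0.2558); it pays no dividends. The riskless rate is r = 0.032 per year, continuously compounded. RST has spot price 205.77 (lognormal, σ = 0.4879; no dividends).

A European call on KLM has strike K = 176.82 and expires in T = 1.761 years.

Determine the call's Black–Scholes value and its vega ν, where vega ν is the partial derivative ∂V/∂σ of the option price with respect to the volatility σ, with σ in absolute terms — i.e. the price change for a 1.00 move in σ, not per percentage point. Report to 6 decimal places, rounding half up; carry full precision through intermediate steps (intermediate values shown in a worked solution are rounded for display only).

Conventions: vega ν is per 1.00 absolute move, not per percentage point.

σ√T = 0.2558·√1.761 = 0.339453
d₁ = (ln(S/K) + (r+σ²/2)T) / (σ√T) = (ln(162.44/176.82) + (0.032+0.2558²/2)·1.761) / 0.339453 = (-0.084824 + 0.113966) / 0.339453 = 0.085852
d₂ = d₁ − σ√T = 0.085852 − 0.339453 = -0.253601
e^{−rT} = 0.945206
N(d₁) = 0.534208,  N(d₂) = 0.399902
Call price V = S·N(d₁) − K·e^{−rT}·N(d₂) = 86.776742 − 66.836134 = 19.940608
φ(d₁) = (1/√(2π))·e^{−d₁²/2} = 0.397475
ν = S·φ(d₁)·√T = 85.680546

price = 19.940608
ν = 85.680546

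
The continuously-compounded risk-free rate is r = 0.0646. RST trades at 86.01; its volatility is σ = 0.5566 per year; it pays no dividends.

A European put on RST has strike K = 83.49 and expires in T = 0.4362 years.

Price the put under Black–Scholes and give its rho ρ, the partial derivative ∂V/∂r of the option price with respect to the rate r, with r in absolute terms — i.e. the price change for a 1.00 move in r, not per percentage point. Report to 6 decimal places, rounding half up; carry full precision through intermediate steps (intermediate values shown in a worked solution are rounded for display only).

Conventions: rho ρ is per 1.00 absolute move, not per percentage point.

σ√T = 0.5566·√0.4362 = 0.367609
d₁ = (ln(S/K) + (r+σ²/2)T) / (σ√T) = (ln(86.01/83.49) + (0.0646+0.5566²/2)·0.4362) / 0.367609 = (0.029737 + 0.095747) / 0.367609 = 0.341350
d₂ = d₁ − σ√T = 0.341350 − 0.367609 = -0.026259
e^{−rT} = 0.972215
N(−d₁) = 0.366420,  N(−d₂) = 0.510475
Put price V = K·e^{−rT}·N(−d₂) − S·N(−d₁) = 41.435324 − 31.515782 = 9.919542
ρ = −K·T·e^{−rT}·N(−d₂) = -18.074088

price = 9.919542
ρ = -18.074088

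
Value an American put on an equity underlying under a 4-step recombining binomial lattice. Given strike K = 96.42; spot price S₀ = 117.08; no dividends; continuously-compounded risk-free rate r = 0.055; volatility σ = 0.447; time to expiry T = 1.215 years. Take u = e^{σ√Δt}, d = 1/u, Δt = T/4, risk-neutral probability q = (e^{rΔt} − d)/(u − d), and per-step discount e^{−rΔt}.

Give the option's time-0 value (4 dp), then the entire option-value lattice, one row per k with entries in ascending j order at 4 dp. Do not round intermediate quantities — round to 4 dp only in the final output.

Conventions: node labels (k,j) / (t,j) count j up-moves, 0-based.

price = 10.4952
tree:
10.4952
17.1221 3.4732
27.0105 6.6960 0.0000
40.5077 12.9093 0.0000 0.0000
52.7165 24.8882 0.0000 0.0000 0.0000

Δt=0.30375  u=1.27936  d=0.78164  q=0.47257  discount=0.98343
step 4 (expiry): payoffs max(K−S,0) = 52.7165 24.8882 0.0000 0.0000 0.0000
k=3: (k=3,j=0): S=55.9123, K−S=40.5077, hold=38.9102 ⇒ V=40.5077 exercise | (k=3,j=1): S=91.5147, K−S=4.9053, hold=12.9093 ⇒ V=12.9093 continue | (k=3,j=2): S=149.7871, K−S=0.0000, hold=0.0000 ⇒ V=0.0000 continue | (k=3,j=3): S=245.1646, K−S=0.0000, hold=0.0000 ⇒ V=0.0000 continue
k=2: (k=2,j=0): S=71.5318, K−S=24.8882, hold=27.0105 ⇒ V=27.0105 continue | (k=2,j=1): S=117.0800, K−S=0.0000, hold=6.6960 ⇒ V=6.6960 continue | (k=2,j=2): S=191.6311, K−S=0.0000, hold=0.0000 ⇒ V=0.0000 continue
k=1: (k=1,j=0): S=91.5147, K−S=4.9053, hold=17.1221 ⇒ V=17.1221 continue | (k=1,j=1): S=149.7871, K−S=0.0000, hold=3.4732 ⇒ V=3.4732 continue
k=0: (k=0,j=0): S=117.0800, K−S=0.0000, hold=10.4952 ⇒ V=10.4952 continue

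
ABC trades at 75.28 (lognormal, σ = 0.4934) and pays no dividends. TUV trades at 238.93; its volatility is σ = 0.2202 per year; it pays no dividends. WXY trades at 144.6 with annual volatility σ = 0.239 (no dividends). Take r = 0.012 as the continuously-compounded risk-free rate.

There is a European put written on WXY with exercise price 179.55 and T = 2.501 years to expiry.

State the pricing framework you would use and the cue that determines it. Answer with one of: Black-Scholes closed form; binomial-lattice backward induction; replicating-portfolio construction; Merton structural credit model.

Key observation: the instrument is a plain European put (strike 179.55) on a lognormal asset; the exact continuous-time formula applies directly.

framework: Black-Scholes closed form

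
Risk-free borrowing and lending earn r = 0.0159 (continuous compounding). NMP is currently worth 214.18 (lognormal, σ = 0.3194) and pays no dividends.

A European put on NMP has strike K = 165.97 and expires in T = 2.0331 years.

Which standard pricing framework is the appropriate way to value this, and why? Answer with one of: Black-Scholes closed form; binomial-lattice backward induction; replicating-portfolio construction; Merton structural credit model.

Key observation: everything needed for the exact continuous-time valuation of the European put on NMP (strike 165.97) is given, and no feature rules the closed form out.

framework: Black-Scholes closed form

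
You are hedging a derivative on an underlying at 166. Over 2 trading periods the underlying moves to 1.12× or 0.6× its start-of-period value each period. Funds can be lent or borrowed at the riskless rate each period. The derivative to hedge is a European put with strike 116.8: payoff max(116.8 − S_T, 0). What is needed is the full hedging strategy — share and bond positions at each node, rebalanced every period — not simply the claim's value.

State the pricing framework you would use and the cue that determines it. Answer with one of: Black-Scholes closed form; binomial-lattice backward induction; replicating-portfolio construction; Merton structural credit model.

Key observation: what is demanded is not a single number but the (Δ, B) position at each node of the 1.12/0.6 tree starting at 166; constructing those positions is the replicating-portfolio method.

framework: replicating-portfolio construction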